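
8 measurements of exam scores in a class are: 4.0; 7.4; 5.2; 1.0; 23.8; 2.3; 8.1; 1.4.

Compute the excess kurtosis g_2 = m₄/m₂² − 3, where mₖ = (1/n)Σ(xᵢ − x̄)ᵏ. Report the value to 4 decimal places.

x̄ = 6.6500
Σ(xᵢ − x̄)² = 384.3200 ⇒ m₂ = 48.04000
Σ(xᵢ − x̄)⁴ = 88703.3163 ⇒ m₄ = 11087.91454
m₂² = 2307.84160
g_2 = m₄/m₂² − 3 = 4.80445 − 3 ≈ 1.8045

1.8045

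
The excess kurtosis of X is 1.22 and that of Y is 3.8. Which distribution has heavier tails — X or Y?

Higher excess kurtosis ⇒ heavier tails relative to the normal distribution.
1.22 vs 3.8: the larger is 3.8, so Y has heavier tails.

Y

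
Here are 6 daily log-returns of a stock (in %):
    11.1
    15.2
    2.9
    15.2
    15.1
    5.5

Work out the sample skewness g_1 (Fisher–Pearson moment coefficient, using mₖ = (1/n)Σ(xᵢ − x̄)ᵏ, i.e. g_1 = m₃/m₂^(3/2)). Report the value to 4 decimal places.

-0.5546

x̄ = (11.1 + 15.2 + 2.9 + 15.2 + 15.1 + 5.5) / 6 = 10.8333
deviations (xᵢ − x̄): 0.2667, 4.3667, -7.9333, 4.3667, 4.2667, -5.3333
Σ(xᵢ − x̄)² = 147.7933 ⇒ m₂ = 147.7933/6 = 24.63222
Σ(xᵢ − x̄)³ = -406.7936 ⇒ m₃ = -406.7936/6 = -67.79893
m₂^(3/2) = 24.63222^(1.5) = 122.25184
g_1 = m₃ / m₂^(3/2) = -67.79893 / 122.25184 ≈ -0.5546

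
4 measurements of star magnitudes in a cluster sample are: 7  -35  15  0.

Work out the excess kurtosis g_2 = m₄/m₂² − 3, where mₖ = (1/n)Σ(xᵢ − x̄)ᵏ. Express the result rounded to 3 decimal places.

-0.854

x̄ = -3.2500
Σ(xᵢ − x̄)² = 1456.7500 ⇒ m₂ = 364.18750
Σ(xᵢ − x̄)⁴ = 1138270.3281 ⇒ m₄ = 284567.58203
m₂² = 132632.53516
g_2 = m₄/m₂² − 3 = 2.14553 − 3 ≈ -0.854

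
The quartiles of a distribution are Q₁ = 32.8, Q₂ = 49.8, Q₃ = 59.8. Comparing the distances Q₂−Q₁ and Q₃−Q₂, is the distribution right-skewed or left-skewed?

Q₂ − Q₁ = 17.0;  Q₃ − Q₂ = 10.0
Q₂ − Q₁ > Q₃ − Q₂ ⇒ the lower half is more spread out ⇒ left-skewed.

left-skewed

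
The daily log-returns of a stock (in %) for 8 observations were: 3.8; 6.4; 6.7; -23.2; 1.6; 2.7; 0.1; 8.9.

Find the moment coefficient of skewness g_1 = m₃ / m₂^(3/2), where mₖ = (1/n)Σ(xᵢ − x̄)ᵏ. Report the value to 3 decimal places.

x̄ = (3.8 + 6.4 + 6.7 - 23.2 + 1.6 + 2.7 + 0.1 + 8.9) / 8 = 0.8750
deviations (xᵢ − x̄): 2.9250, 5.5250, 5.8250, -24.0750, 0.7250, 1.8250, -0.7750, 8.0250
Σ(xᵢ − x̄)² = 721.4750 ⇒ m₂ = 721.4750/8 = 90.18437
Σ(xᵢ − x̄)³ = -13039.8712 ⇒ m₃ = -13039.8712/8 = -1629.98391
m₂^(3/2) = 90.18437^(1.5) = 856.44001
g_1 = m₃ / m₂^(3/2) = -1629.98391 / 856.44001 ≈ -1.903

-1.903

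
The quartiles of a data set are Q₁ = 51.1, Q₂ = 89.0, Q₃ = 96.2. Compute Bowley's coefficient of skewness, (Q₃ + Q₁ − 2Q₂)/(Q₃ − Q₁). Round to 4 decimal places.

numerator: Q₃ + Q₁ − 2Q₂ = 96.2 + 51.1 − 2×89.0 = -30.7000
denominator: Q₃ − Q₁ = 96.2 − 51.1 = 45.1000
Bowley skewness = -30.7000 / 45.1000 ≈ -0.6807

-0.6807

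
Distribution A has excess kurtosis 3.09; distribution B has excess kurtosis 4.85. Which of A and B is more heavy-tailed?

Higher excess kurtosis ⇒ heavier tails relative to the normal distribution.
3.09 vs 4.85: the larger is 4.85, so B has heavier tails.

B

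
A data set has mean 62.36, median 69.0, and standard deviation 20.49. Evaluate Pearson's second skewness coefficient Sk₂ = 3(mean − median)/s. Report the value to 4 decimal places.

Sk₂ = 3(62.36 − 69.0) / 20.49 = 3 × -6.6400 / 20.49
    = -19.9200 / 20.49 ≈ -0.9722

-0.9722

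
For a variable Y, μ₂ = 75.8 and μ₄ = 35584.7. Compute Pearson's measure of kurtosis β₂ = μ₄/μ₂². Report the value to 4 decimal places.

μ₂² = 75.8² = 5745.64000
μ₄/μ₂² = 35584.7 / 5745.64000 = 6.19334
β₂ ≈ 6.1933

6.1933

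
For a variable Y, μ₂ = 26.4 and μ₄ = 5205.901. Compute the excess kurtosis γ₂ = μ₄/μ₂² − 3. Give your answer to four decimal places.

4.4694

μ₂² = 26.4² = 696.96000
μ₄/μ₂² = 5205.901 / 696.96000 = 7.46944
γ₂ = 7.46944 − 3 ≈ 4.4694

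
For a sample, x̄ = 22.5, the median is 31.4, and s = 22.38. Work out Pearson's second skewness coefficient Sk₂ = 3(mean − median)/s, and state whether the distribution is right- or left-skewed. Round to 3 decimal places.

-1.193, left-skewed

Sk₂ = 3(22.5 − 31.4) / 22.38 = 3 × -8.9000 / 22.38
    = -26.7000 / 22.38 ≈ -1.193
Sk₂ < 0 ⇒ mean < median ⇒ left-skewed (negative skew).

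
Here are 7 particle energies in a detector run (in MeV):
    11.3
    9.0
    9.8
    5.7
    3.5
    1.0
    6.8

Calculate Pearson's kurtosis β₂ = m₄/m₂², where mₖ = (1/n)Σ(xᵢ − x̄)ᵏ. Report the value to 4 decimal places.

1.9119

x̄ = 6.7286
Σ(xᵢ − x̄)² = 79.7943 ⇒ m₂ = 11.39918
Σ(xᵢ − x̄)⁴ = 1739.0351 ⇒ m₄ = 248.43359
m₂² = 129.94139
β₂ = m₄/m₂² = 248.43359 / 129.94139 ≈ 1.9119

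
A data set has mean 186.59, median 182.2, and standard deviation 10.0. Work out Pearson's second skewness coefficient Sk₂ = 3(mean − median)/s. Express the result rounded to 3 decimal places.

1.317

Sk₂ = 3(186.59 − 182.2) / 10.0 = 3 × 4.3900 / 10.0
    = 13.1700 / 10.0 ≈ 1.317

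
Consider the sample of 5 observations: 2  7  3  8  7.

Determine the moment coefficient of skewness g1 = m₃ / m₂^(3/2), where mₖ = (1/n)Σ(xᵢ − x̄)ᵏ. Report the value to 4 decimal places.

x̄ = (2 + 7 + 3 + 8 + 7) / 5 = 5.4000
deviations (xᵢ − x̄): -3.4000, 1.6000, -2.4000, 2.6000, 1.6000
Σ(xᵢ − x̄)² = 29.2000 ⇒ m₂ = 29.2000/5 = 5.84000
Σ(xᵢ − x̄)³ = -27.3600 ⇒ m₃ = -27.3600/5 = -5.47200
m₂^(3/2) = 5.84000^(1.5) = 14.11300
g1 = m₃ / m₂^(3/2) = -5.47200 / 14.11300 ≈ -0.3877

-0.3877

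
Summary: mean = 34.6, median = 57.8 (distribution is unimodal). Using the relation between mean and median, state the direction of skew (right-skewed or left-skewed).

left-skewed

mean − median = 34.6 − 57.8 = -23.2
mean < median ⇒ the longer tail is on the left ⇒ left-skewed (negatively skewed).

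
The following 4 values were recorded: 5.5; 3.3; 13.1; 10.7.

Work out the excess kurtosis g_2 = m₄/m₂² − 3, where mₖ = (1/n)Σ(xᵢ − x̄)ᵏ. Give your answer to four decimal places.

x̄ = 8.1500
Σ(xᵢ − x̄)² = 61.5500 ⇒ m₂ = 15.38750
Σ(xᵢ − x̄)⁴ = 1245.2785 ⇒ m₄ = 311.31963
m₂² = 236.77516
g_2 = m₄/m₂² − 3 = 1.31483 − 3 ≈ -1.6852

-1.6852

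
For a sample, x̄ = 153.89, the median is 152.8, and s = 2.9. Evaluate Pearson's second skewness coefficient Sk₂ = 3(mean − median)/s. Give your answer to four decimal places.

Sk₂ = 3(153.89 − 152.8) / 2.9 = 3 × 1.0900 / 2.9
    = 3.2700 / 2.9 ≈ 1.1276

1.1276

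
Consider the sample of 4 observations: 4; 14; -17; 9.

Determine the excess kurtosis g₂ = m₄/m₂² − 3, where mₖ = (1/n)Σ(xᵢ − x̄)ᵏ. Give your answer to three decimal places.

x̄ = 2.5000
Σ(xᵢ − x̄)² = 557.0000 ⇒ m₂ = 139.25000
Σ(xᵢ − x̄)⁴ = 163870.2500 ⇒ m₄ = 40967.56250
m₂² = 19390.56250
g₂ = m₄/m₂² − 3 = 2.11276 − 3 ≈ -0.887

-0.887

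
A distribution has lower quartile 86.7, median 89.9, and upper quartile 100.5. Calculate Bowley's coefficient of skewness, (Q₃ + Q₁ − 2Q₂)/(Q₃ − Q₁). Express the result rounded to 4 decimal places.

0.5362

numerator: Q₃ + Q₁ − 2Q₂ = 100.5 + 86.7 − 2×89.9 = 7.4000
denominator: Q₃ − Q₁ = 100.5 − 86.7 = 13.8000
Bowley skewness = 7.4000 / 13.8000 ≈ 0.5362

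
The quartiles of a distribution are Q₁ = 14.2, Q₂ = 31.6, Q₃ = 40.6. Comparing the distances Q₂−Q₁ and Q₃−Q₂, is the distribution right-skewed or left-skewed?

Q₂ − Q₁ = 17.4;  Q₃ − Q₂ = 9.0
Q₂ − Q₁ > Q₃ − Q₂ ⇒ the lower half is more spread out ⇒ left-skewed.

left-skewed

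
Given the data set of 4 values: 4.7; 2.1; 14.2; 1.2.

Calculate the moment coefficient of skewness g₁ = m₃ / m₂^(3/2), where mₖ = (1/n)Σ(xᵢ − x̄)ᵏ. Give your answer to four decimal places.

0.9539

x̄ = (4.7 + 2.1 + 14.2 + 1.2) / 4 = 5.5500
deviations (xᵢ − x̄): -0.8500, -3.4500, 8.6500, -4.3500
Σ(xᵢ − x̄)² = 106.3700 ⇒ m₂ = 106.3700/4 = 26.59250
Σ(xᵢ − x̄)³ = 523.2240 ⇒ m₃ = 523.2240/4 = 130.80600
m₂^(3/2) = 26.59250^(1.5) = 137.13198
g₁ = m₃ / m₂^(3/2) = 130.80600 / 137.13198 ≈ 0.9539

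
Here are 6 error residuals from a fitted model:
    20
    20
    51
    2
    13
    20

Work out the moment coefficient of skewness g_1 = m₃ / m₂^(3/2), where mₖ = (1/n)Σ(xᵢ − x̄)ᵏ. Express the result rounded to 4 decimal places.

x̄ = (20 + 20 + 51 + 2 + 13 + 20) / 6 = 21.0000
deviations (xᵢ − x̄): -1.0000, -1.0000, 30.0000, -19.0000, -8.0000, -1.0000
Σ(xᵢ − x̄)² = 1328.0000 ⇒ m₂ = 1328.0000/6 = 221.33333
Σ(xᵢ − x̄)³ = 19626.0000 ⇒ m₃ = 19626.0000/6 = 3271.00000
m₂^(3/2) = 221.33333^(1.5) = 3292.83703
g_1 = m₃ / m₂^(3/2) = 3271.00000 / 3292.83703 ≈ 0.9934

0.9934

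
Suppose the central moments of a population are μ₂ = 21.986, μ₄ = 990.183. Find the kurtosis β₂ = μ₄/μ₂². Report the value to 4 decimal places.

μ₂² = 21.986² = 483.38420
μ₄/μ₂² = 990.183 / 483.38420 = 2.04844
β₂ ≈ 2.0484

2.0484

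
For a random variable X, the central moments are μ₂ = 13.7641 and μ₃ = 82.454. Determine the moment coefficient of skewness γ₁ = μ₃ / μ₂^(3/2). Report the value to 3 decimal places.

1.615

σ = √μ₂ = √13.7641 = 3.71000
σ³ = μ₂^(3/2) = 51.06481
γ₁ = μ₃/σ³ = 82.454 / 51.06481 ≈ 1.615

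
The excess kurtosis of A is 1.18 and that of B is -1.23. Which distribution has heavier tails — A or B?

A

Higher excess kurtosis ⇒ heavier tails relative to the normal distribution.
1.18 vs -1.23: the larger is 1.18, so A has heavier tails. (A is leptokurtic — heavier-than-normal tails; the other is platykurtic.)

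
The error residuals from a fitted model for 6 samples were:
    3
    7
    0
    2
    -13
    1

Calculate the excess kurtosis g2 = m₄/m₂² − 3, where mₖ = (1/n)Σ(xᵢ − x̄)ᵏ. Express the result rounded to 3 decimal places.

x̄ = 0.0000
Σ(xᵢ − x̄)² = 232.0000 ⇒ m₂ = 38.66667
Σ(xᵢ − x̄)⁴ = 31060.0000 ⇒ m₄ = 5176.66667
m₂² = 1495.11111
g2 = m₄/m₂² − 3 = 3.46240 − 3 ≈ 0.462

0.462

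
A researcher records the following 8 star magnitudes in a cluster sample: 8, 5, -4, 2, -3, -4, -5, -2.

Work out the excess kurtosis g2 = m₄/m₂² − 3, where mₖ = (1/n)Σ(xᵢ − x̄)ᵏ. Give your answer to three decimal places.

-0.972

x̄ = -0.3750
Σ(xᵢ − x̄)² = 161.8750 ⇒ m₂ = 20.23438
Σ(xᵢ − x̄)⁴ = 6643.5566 ⇒ m₄ = 830.44458
m₂² = 409.42993
g2 = m₄/m₂² − 3 = 2.02829 − 3 ≈ -0.972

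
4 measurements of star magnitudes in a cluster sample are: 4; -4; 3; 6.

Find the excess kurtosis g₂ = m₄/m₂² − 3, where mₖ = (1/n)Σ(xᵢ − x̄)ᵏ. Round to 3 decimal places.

x̄ = 2.2500
Σ(xᵢ − x̄)² = 56.7500 ⇒ m₂ = 14.18750
Σ(xᵢ − x̄)⁴ = 1733.3281 ⇒ m₄ = 433.33203
m₂² = 201.28516
g₂ = m₄/m₂² − 3 = 2.15283 − 3 ≈ -0.847

-0.847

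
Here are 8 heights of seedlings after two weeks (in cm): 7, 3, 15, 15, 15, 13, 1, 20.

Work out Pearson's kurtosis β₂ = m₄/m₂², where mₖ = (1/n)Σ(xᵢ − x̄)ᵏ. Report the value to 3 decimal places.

1.802

x̄ = 11.1250
Σ(xᵢ − x̄)² = 312.8750 ⇒ m₂ = 39.10938
Σ(xᵢ − x̄)⁴ = 22049.8379 ⇒ m₄ = 2756.22974
m₂² = 1529.54321
β₂ = m₄/m₂² = 2756.22974 / 1529.54321 ≈ 1.802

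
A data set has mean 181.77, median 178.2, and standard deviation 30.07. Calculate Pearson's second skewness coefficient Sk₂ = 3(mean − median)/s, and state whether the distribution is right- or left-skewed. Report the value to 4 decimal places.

Sk₂ = 3(181.77 − 178.2) / 30.07 = 3 × 3.5700 / 30.07
    = 10.7100 / 30.07 ≈ 0.3562
Sk₂ > 0 ⇒ mean > median ⇒ right-skewed (positive skew).

0.3562, right-skewed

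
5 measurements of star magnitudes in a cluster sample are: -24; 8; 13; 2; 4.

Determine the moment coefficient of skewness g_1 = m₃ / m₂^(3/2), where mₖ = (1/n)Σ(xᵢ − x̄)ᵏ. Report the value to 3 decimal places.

x̄ = (-24 + 8 + 13 + 2 + 4) / 5 = 0.6000
deviations (xᵢ − x̄): -24.6000, 7.4000, 12.4000, 1.4000, 3.4000
Σ(xᵢ − x̄)² = 827.2000 ⇒ m₂ = 827.2000/5 = 165.44000
Σ(xᵢ − x̄)³ = -12533.0400 ⇒ m₃ = -12533.0400/5 = -2506.60800
m₂^(3/2) = 165.44000^(1.5) = 2127.94688
g_1 = m₃ / m₂^(3/2) = -2506.60800 / 2127.94688 ≈ -1.178

-1.178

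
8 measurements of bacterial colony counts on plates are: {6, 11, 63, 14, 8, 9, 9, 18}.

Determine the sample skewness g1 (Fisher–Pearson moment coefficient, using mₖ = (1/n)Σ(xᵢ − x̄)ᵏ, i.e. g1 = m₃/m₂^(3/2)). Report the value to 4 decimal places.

2.0956

x̄ = (6 + 11 + 63 + 14 + 8 + 9 + 9 + 18) / 8 = 17.2500
deviations (xᵢ − x̄): -11.2500, -6.2500, 45.7500, -3.2500, -9.2500, -8.2500, -8.2500, 0.7500
Σ(xᵢ − x̄)² = 2491.5000 ⇒ m₂ = 2491.5000/8 = 311.43750
Σ(xᵢ − x̄)³ = 92141.2500 ⇒ m₃ = 92141.2500/8 = 11517.65625
m₂^(3/2) = 311.43750^(1.5) = 5496.12190
g1 = m₃ / m₂^(3/2) = 11517.65625 / 5496.12190 ≈ 2.0956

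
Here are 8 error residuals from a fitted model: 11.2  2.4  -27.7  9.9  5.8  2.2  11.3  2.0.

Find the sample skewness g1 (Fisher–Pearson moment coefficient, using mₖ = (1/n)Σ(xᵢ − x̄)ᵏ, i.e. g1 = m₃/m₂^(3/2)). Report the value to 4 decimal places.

-1.8265

x̄ = (11.2 + 2.4 - 27.7 + 9.9 + 5.8 + 2.2 + 11.3 + 2.0) / 8 = 2.1375
deviations (xᵢ − x̄): 9.0625, 0.2625, -29.8375, 7.7625, 3.6625, 0.0625, 9.1625, -0.1375
Σ(xᵢ − x̄)² = 1130.1187 ⇒ m₂ = 1130.1187/8 = 141.26484
Σ(xᵢ − x̄)³ = -24533.2398 ⇒ m₃ = -24533.2398/8 = -3066.65497
m₂^(3/2) = 141.26484^(1.5) = 1679.00172
g1 = m₃ / m₂^(3/2) = -3066.65497 / 1679.00172 ≈ -1.8265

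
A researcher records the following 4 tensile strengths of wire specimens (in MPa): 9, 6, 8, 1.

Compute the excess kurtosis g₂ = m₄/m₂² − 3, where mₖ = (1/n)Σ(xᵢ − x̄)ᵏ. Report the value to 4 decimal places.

x̄ = 6.0000
Σ(xᵢ − x̄)² = 38.0000 ⇒ m₂ = 9.50000
Σ(xᵢ − x̄)⁴ = 722.0000 ⇒ m₄ = 180.50000
m₂² = 90.25000
g₂ = m₄/m₂² − 3 = 2.00000 − 3 ≈ -1.0000

-1.0000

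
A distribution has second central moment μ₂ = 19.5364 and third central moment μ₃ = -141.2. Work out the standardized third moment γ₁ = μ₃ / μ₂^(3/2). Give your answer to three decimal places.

σ = √μ₂ = √19.5364 = 4.42000
σ³ = μ₂^(3/2) = 86.35089
γ₁ = μ₃/σ³ = -141.2 / 86.35089 ≈ -1.635

-1.635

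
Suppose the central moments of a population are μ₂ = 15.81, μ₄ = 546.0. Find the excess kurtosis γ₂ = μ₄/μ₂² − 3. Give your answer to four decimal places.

μ₂² = 15.81² = 249.95610
μ₄/μ₂² = 546.0 / 249.95610 = 2.18438
γ₂ = 2.18438 − 3 ≈ -0.8156

-0.8156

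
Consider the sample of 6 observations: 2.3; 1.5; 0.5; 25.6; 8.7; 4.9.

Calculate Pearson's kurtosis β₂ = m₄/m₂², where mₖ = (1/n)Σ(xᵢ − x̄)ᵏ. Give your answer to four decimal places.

3.5115

x̄ = 7.2500
Σ(xᵢ − x̄)² = 447.4750 ⇒ m₂ = 74.57917
Σ(xᵢ − x̄)⁴ = 117186.4033 ⇒ m₄ = 19531.06722
m₂² = 5562.05210
β₂ = m₄/m₂² = 19531.06722 / 5562.05210 ≈ 3.5115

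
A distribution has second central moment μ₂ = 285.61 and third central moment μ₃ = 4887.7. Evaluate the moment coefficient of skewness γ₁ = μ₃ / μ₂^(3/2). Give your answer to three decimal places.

1.013

σ = √μ₂ = √285.61 = 16.90000
σ³ = μ₂^(3/2) = 4826.80900
γ₁ = μ₃/σ³ = 4887.7 / 4826.80900 ≈ 1.013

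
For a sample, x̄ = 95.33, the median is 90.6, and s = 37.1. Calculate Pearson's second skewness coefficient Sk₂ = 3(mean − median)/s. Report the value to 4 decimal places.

0.3825

Sk₂ = 3(95.33 − 90.6) / 37.1 = 3 × 4.7300 / 37.1
    = 14.1900 / 37.1 ≈ 0.3825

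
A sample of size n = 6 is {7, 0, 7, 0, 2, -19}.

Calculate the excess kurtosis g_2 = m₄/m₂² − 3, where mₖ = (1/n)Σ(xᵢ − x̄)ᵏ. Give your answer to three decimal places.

0.479

x̄ = -0.5000
Σ(xᵢ − x̄)² = 461.5000 ⇒ m₂ = 76.91667
Σ(xᵢ − x̄)⁴ = 123502.3750 ⇒ m₄ = 20583.72917
m₂² = 5916.17361
g_2 = m₄/m₂² − 3 = 3.47923 − 3 ≈ 0.479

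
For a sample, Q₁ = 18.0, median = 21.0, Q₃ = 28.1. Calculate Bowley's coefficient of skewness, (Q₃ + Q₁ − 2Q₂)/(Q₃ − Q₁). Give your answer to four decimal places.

0.4059

numerator: Q₃ + Q₁ − 2Q₂ = 28.1 + 18.0 − 2×21.0 = 4.1000
denominator: Q₃ − Q₁ = 28.1 − 18.0 = 10.1000
Bowley skewness = 4.1000 / 10.1000 ≈ 0.4059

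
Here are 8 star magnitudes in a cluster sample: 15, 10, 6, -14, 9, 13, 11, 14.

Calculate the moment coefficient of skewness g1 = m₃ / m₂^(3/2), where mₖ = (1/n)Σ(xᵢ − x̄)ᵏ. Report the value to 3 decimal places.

-1.856

x̄ = (15 + 10 + 6 - 14 + 9 + 13 + 11 + 14) / 8 = 8.0000
deviations (xᵢ − x̄): 7.0000, 2.0000, -2.0000, -22.0000, 1.0000, 5.0000, 3.0000, 6.0000
Σ(xᵢ − x̄)² = 612.0000 ⇒ m₂ = 612.0000/8 = 76.50000
Σ(xᵢ − x̄)³ = -9936.0000 ⇒ m₃ = -9936.0000/8 = -1242.00000
m₂^(3/2) = 76.50000^(1.5) = 669.10173
g1 = m₃ / m₂^(3/2) = -1242.00000 / 669.10173 ≈ -1.856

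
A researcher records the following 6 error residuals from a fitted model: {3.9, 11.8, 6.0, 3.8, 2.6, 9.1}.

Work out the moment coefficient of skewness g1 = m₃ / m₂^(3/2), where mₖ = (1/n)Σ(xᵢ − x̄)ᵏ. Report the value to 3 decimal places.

0.612

x̄ = (3.9 + 11.8 + 6.0 + 3.8 + 2.6 + 9.1) / 6 = 6.2000
deviations (xᵢ − x̄): -2.3000, 5.6000, -0.2000, -2.4000, -3.6000, 2.9000
Σ(xᵢ − x̄)² = 63.8200 ⇒ m₂ = 63.8200/6 = 10.63667
Σ(xᵢ − x̄)³ = 127.3500 ⇒ m₃ = 127.3500/6 = 21.22500
m₂^(3/2) = 10.63667^(1.5) = 34.69032
g1 = m₃ / m₂^(3/2) = 21.22500 / 34.69032 ≈ 0.612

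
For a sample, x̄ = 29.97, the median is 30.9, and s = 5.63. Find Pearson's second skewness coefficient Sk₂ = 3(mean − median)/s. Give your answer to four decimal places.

Sk₂ = 3(29.97 − 30.9) / 5.63 = 3 × -0.9300 / 5.63
    = -2.7900 / 5.63 ≈ -0.4956

-0.4956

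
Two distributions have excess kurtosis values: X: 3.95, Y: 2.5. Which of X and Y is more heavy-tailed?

Higher excess kurtosis ⇒ heavier tails relative to the normal distribution.
3.95 vs 2.5: the larger is 3.95, so X has heavier tails.

X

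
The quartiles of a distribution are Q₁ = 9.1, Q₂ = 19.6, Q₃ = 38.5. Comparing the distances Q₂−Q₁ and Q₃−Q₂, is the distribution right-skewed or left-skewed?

right-skewed

Q₂ − Q₁ = 10.5;  Q₃ − Q₂ = 18.9
Q₃ − Q₂ > Q₂ − Q₁ ⇒ the upper half is more spread out ⇒ right-skewed.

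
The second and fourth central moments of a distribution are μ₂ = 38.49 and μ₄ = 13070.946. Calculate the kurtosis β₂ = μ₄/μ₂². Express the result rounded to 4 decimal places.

8.8229

μ₂² = 38.49² = 1481.48010
μ₄/μ₂² = 13070.946 / 1481.48010 = 8.82290
β₂ ≈ 8.8229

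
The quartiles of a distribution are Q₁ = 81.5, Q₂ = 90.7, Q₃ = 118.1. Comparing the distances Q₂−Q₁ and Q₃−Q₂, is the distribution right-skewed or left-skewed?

right-skewed

Q₂ − Q₁ = 9.2;  Q₃ − Q₂ = 27.4
Q₃ − Q₂ > Q₂ − Q₁ ⇒ the upper half is more spread out ⇒ right-skewed.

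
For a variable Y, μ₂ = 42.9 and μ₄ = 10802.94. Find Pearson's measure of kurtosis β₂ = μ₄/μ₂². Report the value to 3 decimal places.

μ₂² = 42.9² = 1840.41000
μ₄/μ₂² = 10802.94 / 1840.41000 = 5.86986
β₂ ≈ 5.870

5.870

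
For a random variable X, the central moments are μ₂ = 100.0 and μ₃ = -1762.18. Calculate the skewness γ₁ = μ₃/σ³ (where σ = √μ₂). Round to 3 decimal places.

σ = √μ₂ = √100.0 = 10.00000
σ³ = μ₂^(3/2) = 1000.00000
γ₁ = μ₃/σ³ = -1762.18 / 1000.00000 ≈ -1.762

-1.762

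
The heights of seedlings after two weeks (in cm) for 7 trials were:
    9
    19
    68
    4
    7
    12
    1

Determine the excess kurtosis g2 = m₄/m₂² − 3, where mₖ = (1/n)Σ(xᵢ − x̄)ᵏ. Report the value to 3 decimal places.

1.596

x̄ = 17.1429
Σ(xᵢ − x̄)² = 3218.8571 ⇒ m₂ = 459.83673
Σ(xᵢ − x̄)⁴ = 6803155.4402 ⇒ m₄ = 971879.34860
m₂² = 211449.82257
g2 = m₄/m₂² − 3 = 4.59626 − 3 ≈ 1.596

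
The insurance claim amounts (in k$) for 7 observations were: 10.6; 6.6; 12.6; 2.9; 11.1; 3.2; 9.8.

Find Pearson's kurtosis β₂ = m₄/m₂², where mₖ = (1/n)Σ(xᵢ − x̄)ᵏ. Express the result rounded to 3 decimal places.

x̄ = 8.1143
Σ(xᵢ − x̄)² = 91.6886 ⇒ m₂ = 13.09837
Σ(xᵢ − x̄)⁴ = 1858.3204 ⇒ m₄ = 265.47434
m₂² = 171.56723
β₂ = m₄/m₂² = 265.47434 / 171.56723 ≈ 1.547

1.547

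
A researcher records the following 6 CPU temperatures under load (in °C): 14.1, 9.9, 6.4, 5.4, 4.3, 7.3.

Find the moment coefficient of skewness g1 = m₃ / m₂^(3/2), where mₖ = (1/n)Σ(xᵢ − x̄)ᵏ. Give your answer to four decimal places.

x̄ = (14.1 + 9.9 + 6.4 + 5.4 + 4.3 + 7.3) / 6 = 7.9000
deviations (xᵢ − x̄): 6.2000, 2.0000, -1.5000, -2.5000, -3.6000, -0.6000
Σ(xᵢ − x̄)² = 64.2600 ⇒ m₂ = 64.2600/6 = 10.71000
Σ(xᵢ − x̄)³ = 180.4560 ⇒ m₃ = 180.4560/6 = 30.07600
m₂^(3/2) = 10.71000^(1.5) = 35.04969
g1 = m₃ / m₂^(3/2) = 30.07600 / 35.04969 ≈ 0.8581

0.8581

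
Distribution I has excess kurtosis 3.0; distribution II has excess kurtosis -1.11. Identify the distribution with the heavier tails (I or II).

I

Higher excess kurtosis ⇒ heavier tails relative to the normal distribution.
3.0 vs -1.11: the larger is 3.0, so I has heavier tails. (I is leptokurtic — heavier-than-normal tails; the other is platykurtic.)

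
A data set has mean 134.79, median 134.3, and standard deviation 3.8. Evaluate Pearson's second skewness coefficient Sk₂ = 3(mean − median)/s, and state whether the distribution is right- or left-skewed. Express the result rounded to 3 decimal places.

Sk₂ = 3(134.79 − 134.3) / 3.8 = 3 × 0.4900 / 3.8
    = 1.4700 / 3.8 ≈ 0.387
Sk₂ > 0 ⇒ mean > median ⇒ right-skewed (positive skew).

0.387, right-skewed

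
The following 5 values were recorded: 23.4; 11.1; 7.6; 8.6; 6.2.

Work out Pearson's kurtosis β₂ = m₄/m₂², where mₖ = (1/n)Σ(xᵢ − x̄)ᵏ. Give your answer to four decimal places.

x̄ = 11.3800
Σ(xᵢ − x̄)² = 193.4080 ⇒ m₂ = 38.68160
Σ(xᵢ − x̄)⁴ = 21858.4564 ⇒ m₄ = 4371.69127
m₂² = 1496.26618
β₂ = m₄/m₂² = 4371.69127 / 1496.26618 ≈ 2.9217

2.9217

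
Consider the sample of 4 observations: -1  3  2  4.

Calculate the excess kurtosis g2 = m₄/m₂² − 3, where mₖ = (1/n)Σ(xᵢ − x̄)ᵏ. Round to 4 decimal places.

-1.0000

x̄ = 2.0000
Σ(xᵢ − x̄)² = 14.0000 ⇒ m₂ = 3.50000
Σ(xᵢ − x̄)⁴ = 98.0000 ⇒ m₄ = 24.50000
m₂² = 12.25000
g2 = m₄/m₂² − 3 = 2.00000 − 3 ≈ -1.0000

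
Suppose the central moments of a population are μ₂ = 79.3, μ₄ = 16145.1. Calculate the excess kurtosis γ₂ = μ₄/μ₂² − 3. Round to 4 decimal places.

-0.4326

μ₂² = 79.3² = 6288.49000
μ₄/μ₂² = 16145.1 / 6288.49000 = 2.56740
γ₂ = 2.56740 − 3 ≈ -0.4326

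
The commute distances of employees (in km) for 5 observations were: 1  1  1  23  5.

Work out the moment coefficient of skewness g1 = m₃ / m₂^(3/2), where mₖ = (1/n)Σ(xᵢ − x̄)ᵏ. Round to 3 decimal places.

1.386

x̄ = (1 + 1 + 1 + 23 + 5) / 5 = 6.2000
deviations (xᵢ − x̄): -5.2000, -5.2000, -5.2000, 16.8000, -1.2000
Σ(xᵢ − x̄)² = 364.8000 ⇒ m₂ = 364.8000/5 = 72.96000
Σ(xᵢ − x̄)³ = 4318.0800 ⇒ m₃ = 4318.0800/5 = 863.61600
m₂^(3/2) = 72.96000^(1.5) = 623.19970
g1 = m₃ / m₂^(3/2) = 863.61600 / 623.19970 ≈ 1.386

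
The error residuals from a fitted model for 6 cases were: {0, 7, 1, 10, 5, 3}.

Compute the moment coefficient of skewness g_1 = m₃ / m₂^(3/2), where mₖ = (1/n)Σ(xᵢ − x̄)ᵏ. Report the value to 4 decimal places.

0.3271

x̄ = (0 + 7 + 1 + 10 + 5 + 3) / 6 = 4.3333
deviations (xᵢ − x̄): -4.3333, 2.6667, -3.3333, 5.6667, 0.6667, -1.3333
Σ(xᵢ − x̄)² = 71.3333 ⇒ m₂ = 71.3333/6 = 11.88889
Σ(xᵢ − x̄)³ = 80.4444 ⇒ m₃ = 80.4444/6 = 13.40741
m₂^(3/2) = 11.88889^(1.5) = 40.99321
g_1 = m₃ / m₂^(3/2) = 13.40741 / 40.99321 ≈ 0.3271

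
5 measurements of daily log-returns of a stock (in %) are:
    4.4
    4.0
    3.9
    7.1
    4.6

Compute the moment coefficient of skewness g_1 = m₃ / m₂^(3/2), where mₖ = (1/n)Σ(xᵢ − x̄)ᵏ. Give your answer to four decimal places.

1.3275

x̄ = (4.4 + 4.0 + 3.9 + 7.1 + 4.6) / 5 = 4.8000
deviations (xᵢ − x̄): -0.4000, -0.8000, -0.9000, 2.3000, -0.2000
Σ(xᵢ − x̄)² = 6.9400 ⇒ m₂ = 6.9400/5 = 1.38800
Σ(xᵢ − x̄)³ = 10.8540 ⇒ m₃ = 10.8540/5 = 2.17080
m₂^(3/2) = 1.38800^(1.5) = 1.63525
g_1 = m₃ / m₂^(3/2) = 2.17080 / 1.63525 ≈ 1.3275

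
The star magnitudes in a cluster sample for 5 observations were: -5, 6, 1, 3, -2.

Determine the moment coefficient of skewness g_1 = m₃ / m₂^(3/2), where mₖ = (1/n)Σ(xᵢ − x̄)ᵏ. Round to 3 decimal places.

-0.078

x̄ = (-5 + 6 + 1 + 3 - 2) / 5 = 0.6000
deviations (xᵢ − x̄): -5.6000, 5.4000, 0.4000, 2.4000, -2.6000
Σ(xᵢ − x̄)² = 73.2000 ⇒ m₂ = 73.2000/5 = 14.64000
Σ(xᵢ − x̄)³ = -21.8400 ⇒ m₃ = -21.8400/5 = -4.36800
m₂^(3/2) = 14.64000^(1.5) = 56.01594
g_1 = m₃ / m₂^(3/2) = -4.36800 / 56.01594 ≈ -0.078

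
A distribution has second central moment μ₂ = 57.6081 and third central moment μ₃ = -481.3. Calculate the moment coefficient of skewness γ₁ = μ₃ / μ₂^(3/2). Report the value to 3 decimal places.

σ = √μ₂ = √57.6081 = 7.59000
σ³ = μ₂^(3/2) = 437.24548
γ₁ = μ₃/σ³ = -481.3 / 437.24548 ≈ -1.101

-1.101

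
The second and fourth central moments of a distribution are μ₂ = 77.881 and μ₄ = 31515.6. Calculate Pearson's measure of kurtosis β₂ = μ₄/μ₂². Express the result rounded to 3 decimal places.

μ₂² = 77.881² = 6065.45016
μ₄/μ₂² = 31515.6 / 6065.45016 = 5.19592
β₂ ≈ 5.196

5.196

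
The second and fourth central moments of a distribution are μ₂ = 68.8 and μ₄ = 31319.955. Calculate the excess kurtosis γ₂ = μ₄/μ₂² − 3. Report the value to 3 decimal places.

3.617

μ₂² = 68.8² = 4733.44000
μ₄/μ₂² = 31319.955 / 4733.44000 = 6.61674
γ₂ = 6.61674 − 3 ≈ 3.617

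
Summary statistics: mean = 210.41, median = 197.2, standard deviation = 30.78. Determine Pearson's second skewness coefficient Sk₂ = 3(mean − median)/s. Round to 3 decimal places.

Sk₂ = 3(210.41 − 197.2) / 30.78 = 3 × 13.2100 / 30.78
    = 39.6300 / 30.78 ≈ 1.288

1.288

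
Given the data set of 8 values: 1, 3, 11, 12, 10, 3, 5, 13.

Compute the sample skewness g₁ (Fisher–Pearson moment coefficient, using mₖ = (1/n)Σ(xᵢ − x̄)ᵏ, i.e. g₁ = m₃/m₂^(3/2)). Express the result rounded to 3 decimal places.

x̄ = (1 + 3 + 11 + 12 + 10 + 3 + 5 + 13) / 8 = 7.2500
deviations (xᵢ − x̄): -6.2500, -4.2500, 3.7500, 4.7500, 2.7500, -4.2500, -2.2500, 5.7500
Σ(xᵢ − x̄)² = 157.5000 ⇒ m₂ = 157.5000/8 = 19.68750
Σ(xᵢ − x̄)³ = -38.2500 ⇒ m₃ = -38.2500/8 = -4.78125
m₂^(3/2) = 19.68750^(1.5) = 87.35462
g₁ = m₃ / m₂^(3/2) = -4.78125 / 87.35462 ≈ -0.055

-0.055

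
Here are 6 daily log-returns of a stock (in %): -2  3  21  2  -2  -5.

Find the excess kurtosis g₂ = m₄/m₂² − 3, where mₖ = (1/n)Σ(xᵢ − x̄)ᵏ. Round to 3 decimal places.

x̄ = 2.8333
Σ(xᵢ − x̄)² = 438.8333 ⇒ m₂ = 73.13889
Σ(xᵢ − x̄)⁴ = 113775.4861 ⇒ m₄ = 18962.58102
m₂² = 5349.29707
g₂ = m₄/m₂² − 3 = 3.54487 − 3 ≈ 0.545

0.545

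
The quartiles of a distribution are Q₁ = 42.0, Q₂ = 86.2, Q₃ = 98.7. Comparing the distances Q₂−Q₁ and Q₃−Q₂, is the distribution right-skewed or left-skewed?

left-skewed

Q₂ − Q₁ = 44.2;  Q₃ − Q₂ = 12.5
Q₂ − Q₁ > Q₃ − Q₂ ⇒ the lower half is more spread out ⇒ left-skewed.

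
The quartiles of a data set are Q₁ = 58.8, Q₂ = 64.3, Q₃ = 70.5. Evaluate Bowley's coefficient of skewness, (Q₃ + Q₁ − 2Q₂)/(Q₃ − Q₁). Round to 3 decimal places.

numerator: Q₃ + Q₁ − 2Q₂ = 70.5 + 58.8 − 2×64.3 = 0.7000
denominator: Q₃ − Q₁ = 70.5 − 58.8 = 11.7000
Bowley skewness = 0.7000 / 11.7000 ≈ 0.060

0.060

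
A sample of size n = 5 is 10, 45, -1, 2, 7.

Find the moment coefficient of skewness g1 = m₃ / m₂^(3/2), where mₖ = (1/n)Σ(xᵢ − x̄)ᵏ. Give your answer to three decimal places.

1.306

x̄ = (10 + 45 - 1 + 2 + 7) / 5 = 12.6000
deviations (xᵢ − x̄): -2.6000, 32.4000, -13.6000, -10.6000, -5.6000
Σ(xᵢ − x̄)² = 1385.2000 ⇒ m₂ = 1385.2000/5 = 277.04000
Σ(xᵢ − x̄)³ = 30112.5600 ⇒ m₃ = 30112.5600/5 = 6022.51200
m₂^(3/2) = 277.04000^(1.5) = 4611.19744
g1 = m₃ / m₂^(3/2) = 6022.51200 / 4611.19744 ≈ 1.306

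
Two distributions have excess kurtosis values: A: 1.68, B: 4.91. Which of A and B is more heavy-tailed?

B

Higher excess kurtosis ⇒ heavier tails relative to the normal distribution.
1.68 vs 4.91: the larger is 4.91, so B has heavier tails.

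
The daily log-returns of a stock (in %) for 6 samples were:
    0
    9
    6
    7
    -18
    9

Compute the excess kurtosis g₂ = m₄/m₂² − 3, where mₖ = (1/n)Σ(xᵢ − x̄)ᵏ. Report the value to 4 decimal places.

x̄ = 2.1667
Σ(xᵢ − x̄)² = 542.8333 ⇒ m₂ = 90.47222
Σ(xᵢ − x̄)⁴ = 170544.8194 ⇒ m₄ = 28424.13657
m₂² = 8185.22299
g₂ = m₄/m₂² − 3 = 3.47262 − 3 ≈ 0.4726

0.4726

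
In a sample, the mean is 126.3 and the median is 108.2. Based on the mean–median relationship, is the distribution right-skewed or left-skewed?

right-skewed

mean − median = 126.3 − 108.2 = 18.1
mean > median ⇒ the longer tail is on the right ⇒ right-skewed (positively skewed).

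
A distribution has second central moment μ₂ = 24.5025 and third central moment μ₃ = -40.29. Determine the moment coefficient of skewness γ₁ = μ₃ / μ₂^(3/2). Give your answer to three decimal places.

-0.332

σ = √μ₂ = √24.5025 = 4.95000
σ³ = μ₂^(3/2) = 121.28738
γ₁ = μ₃/σ³ = -40.29 / 121.28738 ≈ -0.332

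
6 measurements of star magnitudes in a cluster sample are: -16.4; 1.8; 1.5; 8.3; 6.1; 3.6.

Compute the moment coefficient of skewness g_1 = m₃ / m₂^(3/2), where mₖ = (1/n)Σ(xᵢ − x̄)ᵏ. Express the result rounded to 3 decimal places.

x̄ = (-16.4 + 1.8 + 1.5 + 8.3 + 6.1 + 3.6) / 6 = 0.8167
deviations (xᵢ − x̄): -17.2167, 0.9833, 0.6833, 7.4833, 5.2833, 2.7833
Σ(xᵢ − x̄)² = 389.5083 ⇒ m₂ = 389.5083/6 = 64.91806
Σ(xᵢ − x̄)³ = -4513.8764 ⇒ m₃ = -4513.8764/6 = -752.31274
m₂^(3/2) = 64.91806^(1.5) = 523.05608
g_1 = m₃ / m₂^(3/2) = -752.31274 / 523.05608 ≈ -1.438

-1.438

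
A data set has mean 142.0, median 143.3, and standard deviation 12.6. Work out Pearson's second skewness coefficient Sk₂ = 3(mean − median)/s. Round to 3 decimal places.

Sk₂ = 3(142.0 − 143.3) / 12.6 = 3 × -1.3000 / 12.6
    = -3.9000 / 12.6 ≈ -0.310

-0.310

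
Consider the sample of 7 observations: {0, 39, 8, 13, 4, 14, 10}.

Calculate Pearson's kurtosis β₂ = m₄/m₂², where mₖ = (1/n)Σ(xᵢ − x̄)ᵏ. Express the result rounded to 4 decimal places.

3.9423

x̄ = 12.5714
Σ(xᵢ − x̄)² = 959.7143 ⇒ m₂ = 137.10204
Σ(xᵢ − x̄)⁴ = 518718.7813 ⇒ m₄ = 74102.68305
m₂² = 18796.96960
β₂ = m₄/m₂² = 74102.68305 / 18796.96960 ≈ 3.9423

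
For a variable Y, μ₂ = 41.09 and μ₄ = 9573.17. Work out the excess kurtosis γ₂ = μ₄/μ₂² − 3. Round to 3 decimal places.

2.670

μ₂² = 41.09² = 1688.38810
μ₄/μ₂² = 9573.17 / 1688.38810 = 5.67001
γ₂ = 5.67001 − 3 ≈ 2.670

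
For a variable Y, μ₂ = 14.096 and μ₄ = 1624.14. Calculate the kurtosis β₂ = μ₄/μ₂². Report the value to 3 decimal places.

μ₂² = 14.096² = 198.69722
μ₄/μ₂² = 1624.14 / 198.69722 = 8.17394
β₂ ≈ 8.174

8.174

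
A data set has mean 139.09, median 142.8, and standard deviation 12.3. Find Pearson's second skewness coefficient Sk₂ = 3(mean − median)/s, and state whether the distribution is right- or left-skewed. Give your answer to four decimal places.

Sk₂ = 3(139.09 − 142.8) / 12.3 = 3 × -3.7100 / 12.3
    = -11.1300 / 12.3 ≈ -0.9049
Sk₂ < 0 ⇒ mean < median ⇒ left-skewed (negative skew).

-0.9049, left-skewed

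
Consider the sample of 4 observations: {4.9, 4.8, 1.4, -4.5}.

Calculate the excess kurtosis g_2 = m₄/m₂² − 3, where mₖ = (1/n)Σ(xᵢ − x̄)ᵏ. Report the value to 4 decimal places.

x̄ = 1.6500
Σ(xᵢ − x̄)² = 58.3700 ⇒ m₂ = 14.59250
Σ(xᵢ − x̄)⁴ = 1640.5678 ⇒ m₄ = 410.14196
m₂² = 212.94106
g_2 = m₄/m₂² − 3 = 1.92608 − 3 ≈ -1.0739

-1.0739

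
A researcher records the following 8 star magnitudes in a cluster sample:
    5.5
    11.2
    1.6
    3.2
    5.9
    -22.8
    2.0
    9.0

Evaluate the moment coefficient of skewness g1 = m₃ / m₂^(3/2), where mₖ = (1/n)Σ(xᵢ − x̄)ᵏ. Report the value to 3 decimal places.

-1.814

x̄ = (5.5 + 11.2 + 1.6 + 3.2 + 5.9 - 22.8 + 2.0 + 9.0) / 8 = 1.9500
deviations (xᵢ − x̄): 3.5500, 9.2500, -0.3500, 1.2500, 3.9500, -24.7500, 0.0500, 7.0500
Σ(xᵢ − x̄)² = 777.7200 ⇒ m₂ = 777.7200/8 = 97.21500
Σ(xᵢ − x̄)³ = -13910.7870 ⇒ m₃ = -13910.7870/8 = -1738.84838
m₂^(3/2) = 97.21500^(1.5) = 958.51722
g1 = m₃ / m₂^(3/2) = -1738.84838 / 958.51722 ≈ -1.814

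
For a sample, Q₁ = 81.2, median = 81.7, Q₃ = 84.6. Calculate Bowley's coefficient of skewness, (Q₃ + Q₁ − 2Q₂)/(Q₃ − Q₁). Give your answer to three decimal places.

numerator: Q₃ + Q₁ − 2Q₂ = 84.6 + 81.2 − 2×81.7 = 2.4000
denominator: Q₃ − Q₁ = 84.6 − 81.2 = 3.4000
Bowley skewness = 2.4000 / 3.4000 ≈ 0.706

0.706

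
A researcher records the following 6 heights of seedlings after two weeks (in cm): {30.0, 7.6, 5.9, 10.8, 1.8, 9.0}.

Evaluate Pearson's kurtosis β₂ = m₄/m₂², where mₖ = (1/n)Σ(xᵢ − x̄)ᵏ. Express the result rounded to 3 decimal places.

x̄ = 10.8500
Σ(xᵢ − x̄)² = 487.1150 ⇒ m₂ = 81.18583
Σ(xᵢ − x̄)⁴ = 141917.0639 ⇒ m₄ = 23652.84399
m₂² = 6591.13953
β₂ = m₄/m₂² = 23652.84399 / 6591.13953 ≈ 3.589

3.589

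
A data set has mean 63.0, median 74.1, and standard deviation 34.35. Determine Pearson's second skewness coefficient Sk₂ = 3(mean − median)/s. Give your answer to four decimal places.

-0.9694

Sk₂ = 3(63.0 − 74.1) / 34.35 = 3 × -11.1000 / 34.35
    = -33.3000 / 34.35 ≈ -0.9694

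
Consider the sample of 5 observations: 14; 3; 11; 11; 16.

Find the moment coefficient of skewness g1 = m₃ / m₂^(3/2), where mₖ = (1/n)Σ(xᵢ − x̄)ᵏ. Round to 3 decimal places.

x̄ = (14 + 3 + 11 + 11 + 16) / 5 = 11.0000
deviations (xᵢ − x̄): 3.0000, -8.0000, 0.0000, 0.0000, 5.0000
Σ(xᵢ − x̄)² = 98.0000 ⇒ m₂ = 98.0000/5 = 19.60000
Σ(xᵢ − x̄)³ = -360.0000 ⇒ m₃ = -360.0000/5 = -72.00000
m₂^(3/2) = 19.60000^(1.5) = 86.77290
g1 = m₃ / m₂^(3/2) = -72.00000 / 86.77290 ≈ -0.830

-0.830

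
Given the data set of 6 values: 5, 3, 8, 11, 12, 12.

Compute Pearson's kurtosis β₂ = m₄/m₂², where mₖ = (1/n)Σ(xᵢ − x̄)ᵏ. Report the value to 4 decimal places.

x̄ = 8.5000
Σ(xᵢ − x̄)² = 73.5000 ⇒ m₂ = 12.25000
Σ(xᵢ − x̄)⁴ = 1404.3750 ⇒ m₄ = 234.06250
m₂² = 150.06250
β₂ = m₄/m₂² = 234.06250 / 150.06250 ≈ 1.5598

1.5598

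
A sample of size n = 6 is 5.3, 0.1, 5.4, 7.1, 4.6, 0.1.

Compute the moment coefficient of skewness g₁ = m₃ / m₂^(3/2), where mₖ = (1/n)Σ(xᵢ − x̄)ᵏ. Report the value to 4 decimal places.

-0.4493

x̄ = (5.3 + 0.1 + 5.4 + 7.1 + 4.6 + 0.1) / 6 = 3.7667
deviations (xᵢ − x̄): 1.5333, -3.6667, 1.6333, 3.3333, 0.8333, -3.6667
Σ(xᵢ − x̄)² = 43.7133 ⇒ m₂ = 43.7133/6 = 7.28556
Σ(xᵢ − x̄)³ = -53.0144 ⇒ m₃ = -53.0144/6 = -8.83574
m₂^(3/2) = 7.28556^(1.5) = 19.66500
g₁ = m₃ / m₂^(3/2) = -8.83574 / 19.66500 ≈ -0.4493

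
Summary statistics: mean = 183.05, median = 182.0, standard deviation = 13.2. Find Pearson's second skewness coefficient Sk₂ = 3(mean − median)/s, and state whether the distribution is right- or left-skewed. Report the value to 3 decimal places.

Sk₂ = 3(183.05 − 182.0) / 13.2 = 3 × 1.0500 / 13.2
    = 3.1500 / 13.2 ≈ 0.239
Sk₂ > 0 ⇒ mean > median ⇒ right-skewed (positive skew).

0.239, right-skewed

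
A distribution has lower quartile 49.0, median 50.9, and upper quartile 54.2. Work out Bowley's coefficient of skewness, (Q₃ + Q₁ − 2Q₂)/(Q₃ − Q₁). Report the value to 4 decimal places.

numerator: Q₃ + Q₁ − 2Q₂ = 54.2 + 49.0 − 2×50.9 = 1.4000
denominator: Q₃ − Q₁ = 54.2 − 49.0 = 5.2000
Bowley skewness = 1.4000 / 5.2000 ≈ 0.2692

0.2692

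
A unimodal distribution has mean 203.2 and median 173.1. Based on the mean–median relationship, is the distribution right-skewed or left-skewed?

right-skewed

mean − median = 203.2 − 173.1 = 30.1
mean > median ⇒ the longer tail is on the right ⇒ right-skewed (positively skewed).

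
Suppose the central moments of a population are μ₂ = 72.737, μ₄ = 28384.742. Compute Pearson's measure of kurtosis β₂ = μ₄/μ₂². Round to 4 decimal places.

μ₂² = 72.737² = 5290.67117
μ₄/μ₂² = 28384.742 / 5290.67117 = 5.36506
β₂ ≈ 5.3651

5.3651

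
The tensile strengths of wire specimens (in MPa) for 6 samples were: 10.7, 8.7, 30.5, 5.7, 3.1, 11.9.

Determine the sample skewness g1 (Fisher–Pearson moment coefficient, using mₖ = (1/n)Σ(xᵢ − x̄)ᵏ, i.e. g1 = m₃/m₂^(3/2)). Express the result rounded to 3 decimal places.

x̄ = (10.7 + 8.7 + 30.5 + 5.7 + 3.1 + 11.9) / 6 = 11.7667
deviations (xᵢ − x̄): -1.0667, -3.0667, 18.7333, -6.0667, -8.6667, 0.1333
Σ(xᵢ − x̄)² = 473.4133 ⇒ m₂ = 473.4133/6 = 78.90222
Σ(xᵢ − x̄)³ = 5669.9396 ⇒ m₃ = 5669.9396/6 = 944.98993
m₂^(3/2) = 78.90222^(1.5) = 700.86416
g1 = m₃ / m₂^(3/2) = 944.98993 / 700.86416 ≈ 1.348

1.348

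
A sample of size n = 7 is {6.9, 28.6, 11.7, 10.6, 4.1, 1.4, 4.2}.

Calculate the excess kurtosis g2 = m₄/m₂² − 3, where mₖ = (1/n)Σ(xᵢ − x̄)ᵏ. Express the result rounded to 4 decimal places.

0.7934

x̄ = 9.6429
Σ(xᵢ − x̄)² = 500.3371 ⇒ m₂ = 71.47673
Σ(xᵢ − x̄)⁴ = 135662.5140 ⇒ m₄ = 19380.35914
m₂² = 5108.92360
g2 = m₄/m₂² − 3 = 3.79343 − 3 ≈ 0.7934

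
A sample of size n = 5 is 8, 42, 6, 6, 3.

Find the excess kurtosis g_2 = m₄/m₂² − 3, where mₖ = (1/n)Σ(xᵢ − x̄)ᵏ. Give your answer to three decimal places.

x̄ = 13.0000
Σ(xᵢ − x̄)² = 1064.0000 ⇒ m₂ = 212.80000
Σ(xᵢ − x̄)⁴ = 722708.0000 ⇒ m₄ = 144541.60000
m₂² = 45283.84000
g_2 = m₄/m₂² − 3 = 3.19190 − 3 ≈ 0.192

0.192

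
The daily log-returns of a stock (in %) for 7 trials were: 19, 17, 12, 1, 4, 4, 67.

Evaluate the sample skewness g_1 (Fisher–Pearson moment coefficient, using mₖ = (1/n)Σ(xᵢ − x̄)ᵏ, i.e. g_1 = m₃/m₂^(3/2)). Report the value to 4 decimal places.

1.6660

x̄ = (19 + 17 + 12 + 1 + 4 + 4 + 67) / 7 = 17.7143
deviations (xᵢ − x̄): 1.2857, -0.7143, -5.7143, -16.7143, -13.7143, -13.7143, 49.2857
Σ(xᵢ − x̄)² = 3119.4286 ⇒ m₂ = 3119.4286/7 = 445.63265
Σ(xᵢ − x̄)³ = 109705.9592 ⇒ m₃ = 109705.9592/7 = 15672.27988
m₂^(3/2) = 445.63265^(1.5) = 9407.31114
g_1 = m₃ / m₂^(3/2) = 15672.27988 / 9407.31114 ≈ 1.6660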